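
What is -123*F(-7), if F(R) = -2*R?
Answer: -1722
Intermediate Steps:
-123*F(-7) = -(-246)*(-7) = -123*14 = -1722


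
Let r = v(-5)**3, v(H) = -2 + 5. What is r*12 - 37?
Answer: 287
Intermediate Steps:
v(H) = 3
r = 27 (r = 3**3 = 27)
r*12 - 37 = 27*12 - 37 = 324 - 37 = 287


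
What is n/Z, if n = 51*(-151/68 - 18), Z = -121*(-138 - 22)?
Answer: -75/1408 ≈ -0.053267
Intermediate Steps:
Z = 19360 (Z = -121*(-160) = 19360)
n = -4125/4 (n = 51*(-151*1/68 - 18) = 51*(-151/68 - 18) = 51*(-1375/68) = -4125/4 ≈ -1031.3)
n/Z = -4125/4/19360 = -4125/4*1/19360 = -75/1408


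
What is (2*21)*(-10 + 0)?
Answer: -420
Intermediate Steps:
(2*21)*(-10 + 0) = 42*(-10) = -420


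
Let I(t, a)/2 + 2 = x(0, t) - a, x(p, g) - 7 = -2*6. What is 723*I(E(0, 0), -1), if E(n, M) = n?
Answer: -8676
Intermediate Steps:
x(p, g) = -5 (x(p, g) = 7 - 2*6 = 7 - 12 = -5)
I(t, a) = -14 - 2*a (I(t, a) = -4 + 2*(-5 - a) = -4 + (-10 - 2*a) = -14 - 2*a)
723*I(E(0, 0), -1) = 723*(-14 - 2*(-1)) = 723*(-14 + 2) = 723*(-12) = -8676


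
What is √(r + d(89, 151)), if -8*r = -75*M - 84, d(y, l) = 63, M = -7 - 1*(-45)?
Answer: 3*√191/2 ≈ 20.730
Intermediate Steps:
M = 38 (M = -7 + 45 = 38)
r = 1467/4 (r = -(-75*38 - 84)/8 = -(-2850 - 84)/8 = -⅛*(-2934) = 1467/4 ≈ 366.75)
√(r + d(89, 151)) = √(1467/4 + 63) = √(1719/4) = 3*√191/2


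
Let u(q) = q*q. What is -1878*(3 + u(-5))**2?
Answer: -1472352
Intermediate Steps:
u(q) = q**2
-1878*(3 + u(-5))**2 = -1878*(3 + (-5)**2)**2 = -1878*(3 + 25)**2 = -1878*28**2 = -1878*784 = -1472352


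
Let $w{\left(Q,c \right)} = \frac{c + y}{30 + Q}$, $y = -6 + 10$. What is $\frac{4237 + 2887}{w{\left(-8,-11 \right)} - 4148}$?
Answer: $- \frac{156728}{91263} \approx -1.7173$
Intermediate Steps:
$y = 4$
$w{\left(Q,c \right)} = \frac{4 + c}{30 + Q}$ ($w{\left(Q,c \right)} = \frac{c + 4}{30 + Q} = \frac{4 + c}{30 + Q}$)
$\frac{4237 + 2887}{w{\left(-8,-11 \right)} - 4148} = \frac{4237 + 2887}{\frac{4 - 11}{30 - 8} - 4148} = \frac{7124}{\frac{1}{22} \left(-7\right) - 4148} = \frac{7124}{- \frac{7}{22} - 4148} = \frac{7124}{- \frac{91263}{22}} = 7124 \left(- \frac{22}{91263}\right) = - \frac{156728}{91263}$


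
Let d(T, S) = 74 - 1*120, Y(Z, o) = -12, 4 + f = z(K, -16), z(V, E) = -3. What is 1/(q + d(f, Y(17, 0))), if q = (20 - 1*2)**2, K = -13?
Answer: 1/278 ≈ 0.0035971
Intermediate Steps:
f = -7 (f = -4 - 3 = -7)
d(T, S) = -46 (d(T, S) = 74 - 120 = -46)
q = 324 (q = (20 - 2)**2 = 18**2 = 324)
1/(q + d(f, Y(17, 0))) = 1/(324 - 46) = 1/278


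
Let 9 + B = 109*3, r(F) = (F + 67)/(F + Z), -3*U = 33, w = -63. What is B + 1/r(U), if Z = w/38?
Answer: 676223/2128 ≈ 317.77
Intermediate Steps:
U = -11 (U = -1/3*33 = -11)
Z = -63/38 ≈ -1.6579
r(F) = (67 + F)/(-63/38 + F) (r(F) = (F + 67)/(F - 63/38) = (67 + F)/(-63/38 + F))
B = 318 (B = -9 + 109*3 = -9 + 327 = 318)
B + 1/r(U) = 318 + 1/(38*(67 - 11)/(-63 + 38*(-11))) = 318 + 1/(38*56/(-63 - 418)) = 318 + 1/(38*56/(-481)) = 318 + 1/(38*(-1/481)*56) = 318 + 1/(-2128/481) = 318 - 481/2128 = 676223/2128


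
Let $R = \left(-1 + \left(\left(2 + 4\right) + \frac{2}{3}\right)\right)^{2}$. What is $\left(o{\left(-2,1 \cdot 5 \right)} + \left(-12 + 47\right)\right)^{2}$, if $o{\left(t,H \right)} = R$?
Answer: $\frac{364816}{81} \approx 4503.9$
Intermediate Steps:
$R = \frac{289}{9}$ ($R = \left(-1 + \left(6 + 2 \cdot \frac{1}{3}\right)\right)^{2} = \left(-1 + \left(6 + \frac{2}{3}\right)\right)^{2} = \left(-1 + \frac{20}{3}\right)^{2} = \left(\frac{17}{3}\right)^{2} = \frac{289}{9} \approx 32.111$)
$o{\left(t,H \right)} = \frac{289}{9}$
$\left(o{\left(-2,1 \cdot 5 \right)} + \left(-12 + 47\right)\right)^{2} = \left(\frac{289}{9} + \left(-12 + 47\right)\right)^{2} = \left(\frac{289}{9} + 35\right)^{2} = \left(\frac{604}{9}\right)^{2} = \frac{364816}{81}$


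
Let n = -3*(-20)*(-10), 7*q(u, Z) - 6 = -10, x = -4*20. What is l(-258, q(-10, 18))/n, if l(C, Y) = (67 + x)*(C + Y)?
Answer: -2353/420 ≈ -5.6024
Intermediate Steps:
x = -80
q(u, Z) = -4/7 (q(u, Z) = 6/7 + (⅐)*(-10) = 6/7 - 10/7 = -4/7)
l(C, Y) = -13*C - 13*Y (l(C, Y) = (67 - 80)*(C + Y) = -13*(C + Y) = -13*C - 13*Y)
n = -600 (n = 60*(-10) = -600)
l(-258, q(-10, 18))/n = (-13*(-258) - 13*(-4/7))/(-600) = (3354 + 52/7)*(-1/600) = (23530/7)*(-1/600) = -2353/420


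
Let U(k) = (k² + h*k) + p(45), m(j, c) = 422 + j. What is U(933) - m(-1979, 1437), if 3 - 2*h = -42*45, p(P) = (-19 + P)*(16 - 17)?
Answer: 3510209/2 ≈ 1.7551e+6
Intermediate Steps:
p(P) = 19 - P (p(P) = (-19 + P)*(-1) = 19 - P)
h = 1893/2 (h = 3/2 - (-21)*45 = 3/2 - ½*(-1890) = 3/2 + 945 = 1893/2 ≈ 946.50)
U(k) = -26 + k² + 1893*k/2 (U(k) = (k² + 1893*k/2) + (19 - 1*45) = (k² + 1893*k/2) + (19 - 45) = (k² + 1893*k/2) - 26 = -26 + k² + 1893*k/2)
U(933) - m(-1979, 1437) = (-26 + 933² + (1893/2)*933) - (422 - 1979) = (-26 + 870489 + 1766169/2) - 1*(-1557) = 3507095/2 + 1557 = 3510209/2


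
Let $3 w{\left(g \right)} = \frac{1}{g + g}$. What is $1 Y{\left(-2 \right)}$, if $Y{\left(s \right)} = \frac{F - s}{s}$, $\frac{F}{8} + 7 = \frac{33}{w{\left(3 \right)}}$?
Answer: $-2349$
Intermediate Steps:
$w{\left(g \right)} = \frac{1}{6 g}$ ($w{\left(g \right)} = \frac{1}{3 \left(g + g\right)} = \frac{1}{3 \cdot 2 g} = \frac{\frac{1}{2} \frac{1}{g}}{3} = \frac{1}{6 g}$)
$F = 4696$ ($F = -56 + 8 \frac{33}{\frac{1}{6} \cdot \frac{1}{3}} = -56 + 8 \cdot 33 \frac{1}{\frac{1}{18}} = -56 + 8 \cdot 33 \cdot 18 = -56 + 8 \cdot 594 = -56 + 4752 = 4696$)
$Y{\left(s \right)} = \frac{4696 - s}{s}$
$1 Y{\left(-2 \right)} = 1 \frac{4696 - -2}{-2} = 1 \left(- \frac{4696 + 2}{2}\right) = 1 \left(\left(- \frac{1}{2}\right) 4698\right) = 1 \left(-2349\right) = -2349$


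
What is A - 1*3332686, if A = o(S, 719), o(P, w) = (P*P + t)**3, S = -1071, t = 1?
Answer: 1509169295800665402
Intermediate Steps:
o(P, w) = (1 + P**2)**3 (o(P, w) = (P*P + 1)**3 = (P**2 + 1)**3 = (1 + P**2)**3)
A = 1509169295803998088 (A = (1 + (-1071)**2)**3 = (1 + 1147041)**3 = 1147042**3 = 1509169295803998088)
A - 1*3332686 = 1509169295803998088 - 1*3332686 = 1509169295803998088 - 3332686 = 1509169295800665402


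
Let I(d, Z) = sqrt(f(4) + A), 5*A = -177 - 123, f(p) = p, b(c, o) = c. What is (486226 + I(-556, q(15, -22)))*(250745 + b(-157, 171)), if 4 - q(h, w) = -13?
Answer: 121842400888 + 501176*I*sqrt(14) ≈ 1.2184e+11 + 1.8752e+6*I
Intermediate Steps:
A = -60 (A = (-177 - 123)/5 = (1/5)*(-300) = -60)
q(h, w) = 17 (q(h, w) = 4 - 1*(-13) = 4 + 13 = 17)
I(d, Z) = 2*I*sqrt(14) (I(d, Z) = sqrt(4 - 60) = sqrt(-56) = 2*I*sqrt(14))
(486226 + I(-556, q(15, -22)))*(250745 + b(-157, 171)) = (486226 + 2*I*sqrt(14))*(250745 - 157) = (486226 + 2*I*sqrt(14))*250588 = 121842400888 + 501176*I*sqrt(14)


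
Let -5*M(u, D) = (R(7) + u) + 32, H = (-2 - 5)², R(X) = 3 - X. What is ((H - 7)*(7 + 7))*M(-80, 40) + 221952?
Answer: 1140336/5 ≈ 2.2807e+5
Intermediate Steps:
H = 49 (H = (-7)² = 49)
M(u, D) = -28/5 - u/5 (M(u, D) = -(((3 - 1*7) + u) + 32)/5 = -(((3 - 7) + u) + 32)/5 = -((-4 + u) + 32)/5 = -(28 + u)/5 = -28/5 - u/5)
((H - 7)*(7 + 7))*M(-80, 40) + 221952 = ((49 - 7)*(7 + 7))*(-28/5 - ⅕*(-80)) + 221952 = (42*14)*(-28/5 + 16) + 221952 = 588*(52/5) + 221952 = 30576/5 + 221952 = 1140336/5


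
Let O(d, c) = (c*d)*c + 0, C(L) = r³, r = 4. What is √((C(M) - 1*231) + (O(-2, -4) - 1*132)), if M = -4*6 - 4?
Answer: I*√331 ≈ 18.193*I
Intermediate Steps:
M = -28 (M = -24 - 4 = -28)
C(L) = 64 (C(L) = 4³ = 64)
O(d, c) = d*c² (O(d, c) = d*c² + 0 = d*c²)
√((C(M) - 1*231) + (O(-2, -4) - 1*132)) = √((64 - 1*231) + (-2*(-4)² - 1*132)) = √((64 - 231) + (-2*16 - 132)) = √(-167 + (-32 - 132)) = √(-167 - 164) = √(-331) = I*√331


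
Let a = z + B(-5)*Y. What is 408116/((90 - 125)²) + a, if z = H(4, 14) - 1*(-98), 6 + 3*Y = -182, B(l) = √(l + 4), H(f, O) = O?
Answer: 545316/1225 - 188*I/3 ≈ 445.16 - 62.667*I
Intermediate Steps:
B(l) = √(4 + l)
Y = -188/3 (Y = -2 + (⅓)*(-182) = -2 - 182/3 = -188/3 ≈ -62.667)
z = 112 (z = 14 - 1*(-98) = 14 + 98 = 112)
a = 112 - 188*I/3 (a = 112 + √(4 - 5)*(-188/3) = 112 + √(-1)*(-188/3) = 112 + I*(-188/3) = 112 - 188*I/3 ≈ 112.0 - 62.667*I)
408116/((90 - 125)²) + a = 408116/((90 - 125)²) + (112 - 188*I/3) = 408116/((-35)²) + (112 - 188*I/3) = 408116/1225 + (112 - 188*I/3) = 545316/1225 - 188*I/3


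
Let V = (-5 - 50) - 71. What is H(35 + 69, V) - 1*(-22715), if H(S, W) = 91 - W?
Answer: 22932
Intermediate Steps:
V = -126 (V = -55 - 71 = -126)
H(35 + 69, V) - 1*(-22715) = (91 - 1*(-126)) - 1*(-22715) = (91 + 126) + 22715 = 217 + 22715 = 22932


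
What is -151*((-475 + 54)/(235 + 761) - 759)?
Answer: 114214135/996 ≈ 1.1467e+5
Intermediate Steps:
-151*((-475 + 54)/(235 + 761) - 759) = -151*(-421/996 - 759) = -151*(-756385/996) = 114214135/996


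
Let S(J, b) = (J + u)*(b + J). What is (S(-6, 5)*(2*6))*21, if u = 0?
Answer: 1512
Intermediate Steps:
S(J, b) = J*(J + b) (S(J, b) = (J + 0)*(b + J) = J*(J + b))
(S(-6, 5)*(2*6))*21 = ((-6*(-6 + 5))*(2*6))*21 = (-6*(-1)*12)*21 = (6*12)*21 = 72*21 = 1512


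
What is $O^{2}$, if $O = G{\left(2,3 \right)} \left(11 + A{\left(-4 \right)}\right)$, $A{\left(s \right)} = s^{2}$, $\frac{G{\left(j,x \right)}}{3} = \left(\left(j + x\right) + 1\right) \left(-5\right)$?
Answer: $5904900$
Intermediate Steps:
$G{\left(j,x \right)} = -15 - 15 j - 15 x$ ($G{\left(j,x \right)} = 3 \left(\left(j + x\right) + 1\right) \left(-5\right) = 3 \left(1 + j + x\right) \left(-5\right) = 3 \left(-5 - 5 j - 5 x\right) = -15 - 15 j - 15 x$)
$O = -2430$ ($O = \left(-15 - 30 - 45\right) \left(11 + \left(-4\right)^{2}\right) = \left(-15 - 30 - 45\right) \left(11 + 16\right) = \left(-90\right) 27 = -2430$)
$O^{2} = \left(-2430\right)^{2} = 5904900$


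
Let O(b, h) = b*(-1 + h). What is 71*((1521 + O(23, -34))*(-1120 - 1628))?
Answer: -139697328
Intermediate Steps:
71*((1521 + O(23, -34))*(-1120 - 1628)) = 71*((1521 + 23*(-1 - 34))*(-1120 - 1628)) = 71*((1521 + 23*(-35))*(-2748)) = 71*((1521 - 805)*(-2748)) = 71*(716*(-2748)) = 71*(-1967568) = -139697328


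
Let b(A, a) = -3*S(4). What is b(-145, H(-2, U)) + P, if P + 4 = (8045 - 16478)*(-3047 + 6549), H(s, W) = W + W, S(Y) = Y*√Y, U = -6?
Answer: -29532394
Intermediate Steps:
S(Y) = Y^(3/2)
H(s, W) = 2*W
b(A, a) = -24 (b(A, a) = -3*4^(3/2) = -3*8 = -24)
P = -29532370 (P = -4 + (8045 - 16478)*(-3047 + 6549) = -4 - 8433*3502 = -4 - 29532366 = -29532370)
b(-145, H(-2, U)) + P = -24 - 29532370 = -29532394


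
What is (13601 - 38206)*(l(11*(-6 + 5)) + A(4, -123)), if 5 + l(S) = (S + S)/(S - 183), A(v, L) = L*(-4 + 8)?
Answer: 1185911790/97 ≈ 1.2226e+7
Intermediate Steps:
A(v, L) = 4*L (A(v, L) = L*4 = 4*L)
l(S) = -5 + 2*S/(-183 + S) (l(S) = -5 + (S + S)/(S - 183) = -5 + (2*S)/(-183 + S) = -5 + 2*S/(-183 + S))
(13601 - 38206)*(l(11*(-6 + 5)) + A(4, -123)) = (13601 - 38206)*(3*(305 - 11*(-6 + 5))/(-183 + 11*(-6 + 5)) + 4*(-123)) = -24605*(3*(305 - 11*(-1))/(-183 + 11*(-1)) - 492) = -24605*(3*(305 - 1*(-11))/(-183 - 11) - 492) = -24605*(3*(305 + 11)/(-194) - 492) = -24605*(3*(-1/194)*316 - 492) = -24605*(-474/97 - 492) = -24605*(-48198/97) = 1185911790/97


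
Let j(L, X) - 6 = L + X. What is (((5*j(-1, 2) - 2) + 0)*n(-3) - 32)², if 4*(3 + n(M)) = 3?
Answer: 180625/16 ≈ 11289.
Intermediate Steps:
j(L, X) = 6 + L + X (j(L, X) = 6 + (L + X) = 6 + L + X)
n(M) = -9/4 (n(M) = -3 + (¼)*3 = -3 + ¾ = -9/4)
(((5*j(-1, 2) - 2) + 0)*n(-3) - 32)² = (((5*(6 - 1 + 2) - 2) + 0)*(-9/4) - 32)² = (((5*7 - 2) + 0)*(-9/4) - 32)² = (((35 - 2) + 0)*(-9/4) - 32)² = ((33 + 0)*(-9/4) - 32)² = (33*(-9/4) - 32)² = (-297/4 - 32)² = (-425/4)² = 180625/16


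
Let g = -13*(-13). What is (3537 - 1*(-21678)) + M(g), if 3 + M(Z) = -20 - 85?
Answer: 25107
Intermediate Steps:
g = 169
M(Z) = -108 (M(Z) = -3 + (-20 - 85) = -3 - 105 = -108)
(3537 - 1*(-21678)) + M(g) = (3537 - 1*(-21678)) - 108 = (3537 + 21678) - 108 = 25215 - 108 = 25107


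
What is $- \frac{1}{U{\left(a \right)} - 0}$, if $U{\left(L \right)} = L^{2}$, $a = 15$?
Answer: $- \frac{1}{225} \approx -0.0044444$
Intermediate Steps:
$- \frac{1}{U{\left(a \right)} - 0} = - \frac{1}{15^{2} - 0} = - \frac{1}{225 + 0} = - \frac{1}{225}$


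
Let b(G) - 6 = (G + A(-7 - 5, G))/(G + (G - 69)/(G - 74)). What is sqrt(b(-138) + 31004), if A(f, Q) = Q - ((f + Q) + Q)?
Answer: sqrt(2907504552706)/9683 ≈ 176.10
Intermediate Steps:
A(f, Q) = -Q - f (A(f, Q) = Q - ((Q + f) + Q) = Q - (f + 2*Q) = Q + (-f - 2*Q) = -Q - f)
b(G) = 6 + 12/(G + (-69 + G)/(-74 + G)) (b(G) = 6 + (G + (-G - (-7 - 5)))/(G + (G - 69)/(G - 74)) = 6 + (G + (-G - 1*(-12)))/(G + (-69 + G)/(-74 + G)) = 6 + (G + (-G + 12))/(G + (-69 + G)/(-74 + G)) = 6 + (G + (12 - G))/(G + (-69 + G)/(-74 + G)) = 6 + 12/(G + (-69 + G)/(-74 + G)))
sqrt(b(-138) + 31004) = sqrt(6*(-217 + (-138)**2 - 71*(-138))/(-69 + (-138)**2 - 73*(-138)) + 31004) = sqrt(6*(-217 + 19044 + 9798)/(-69 + 19044 + 10074) + 31004) = sqrt(6*28625/29049 + 31004) = sqrt(6*(1/29049)*28625 + 31004) = sqrt(57250/9683 + 31004) = sqrt(300268982/9683) = sqrt(2907504552706)/9683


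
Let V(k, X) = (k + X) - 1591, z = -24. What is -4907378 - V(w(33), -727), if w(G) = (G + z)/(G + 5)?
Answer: -186392289/38 ≈ -4.9051e+6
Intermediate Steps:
w(G) = (-24 + G)/(5 + G) (w(G) = (G - 24)/(G + 5) = (-24 + G)/(5 + G))
V(k, X) = -1591 + X + k (V(k, X) = (X + k) - 1591 = -1591 + X + k)
-4907378 - V(w(33), -727) = -4907378 - (-1591 - 727 + (-24 + 33)/(5 + 33)) = -4907378 - (-1591 - 727 + 9/38) = -4907378 - 1*(-88075/38) = -4907378 + 88075/38 = -186392289/38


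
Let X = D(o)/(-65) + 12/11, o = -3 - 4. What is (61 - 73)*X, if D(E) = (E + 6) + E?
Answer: -10416/715 ≈ -14.568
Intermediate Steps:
o = -7
D(E) = 6 + 2*E (D(E) = (6 + E) + E = 6 + 2*E)
X = 868/715 (X = (6 + 2*(-7))/(-65) + 12/11 = (6 - 14)*(-1/65) + 12*(1/11) = -8*(-1/65) + 12/11 = 8/65 + 12/11 = 868/715 ≈ 1.2140)
(61 - 73)*X = (61 - 73)*(868/715) = -12*868/715 = -10416/715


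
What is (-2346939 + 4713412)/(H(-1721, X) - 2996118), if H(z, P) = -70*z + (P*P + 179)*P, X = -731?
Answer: -2366473/393624388 ≈ -0.0060120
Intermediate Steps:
H(z, P) = -70*z + P*(179 + P²) (H(z, P) = -70*z + (P² + 179)*P = -70*z + (179 + P²)*P = -70*z + P*(179 + P²))
(-2346939 + 4713412)/(H(-1721, X) - 2996118) = (-2346939 + 4713412)/(((-731)³ - 70*(-1721) + 179*(-731)) - 2996118) = 2366473/((-390617891 + 120470 - 130849) - 2996118) = 2366473/(-390628270 - 2996118) = 2366473/(-393624388) = 2366473*(-1/393624388) = -2366473/393624388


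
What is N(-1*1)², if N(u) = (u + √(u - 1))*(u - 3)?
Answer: 16*(1 - I*√2)² ≈ -16.0 - 45.255*I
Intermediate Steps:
N(u) = (-3 + u)*(u + √(-1 + u)) (N(u) = (u + √(-1 + u))*(-3 + u) = (-3 + u)*(u + √(-1 + u)))
N(-1*1)² = ((-1*1)² - (-3) - 3*√(-1 - 1*1) + (-1*1)*√(-1 - 1*1))² = ((-1)² - 3*(-1) - 3*√(-1 - 1) - √(-1 - 1))² = (1 + 3 - 3*I*√2 - √(-2))² = (1 + 3 - 3*I*√2 - I*√2)² = (4 - 4*I*√2)²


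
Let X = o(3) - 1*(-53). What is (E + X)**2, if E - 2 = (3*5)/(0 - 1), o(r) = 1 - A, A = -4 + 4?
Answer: 1681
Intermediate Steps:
A = 0
o(r) = 1 (o(r) = 1 - 1*0 = 1 + 0 = 1)
X = 54 (X = 1 - 1*(-53) = 1 + 53 = 54)
E = -13 (E = 2 + (3*5)/(0 - 1) = 2 + 15/(-1) = 2 + 15*(-1) = 2 - 15 = -13)
(E + X)**2 = (-13 + 54)**2 = 41**2 = 1681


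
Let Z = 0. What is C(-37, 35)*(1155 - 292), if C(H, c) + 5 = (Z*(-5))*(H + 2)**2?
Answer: -4315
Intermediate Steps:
C(H, c) = -5 (C(H, c) = -5 + (0*(-5))*(H + 2)**2 = -5 + 0*(2 + H)**2 = -5 + 0 = -5)
C(-37, 35)*(1155 - 292) = -5*(1155 - 292) = -5*863 = -4315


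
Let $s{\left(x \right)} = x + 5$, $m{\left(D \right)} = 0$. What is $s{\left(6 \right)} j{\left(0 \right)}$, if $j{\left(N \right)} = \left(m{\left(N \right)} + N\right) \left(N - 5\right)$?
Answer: $0$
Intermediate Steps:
$j{\left(N \right)} = N \left(-5 + N\right)$ ($j{\left(N \right)} = \left(0 + N\right) \left(N - 5\right) = N \left(-5 + N\right)$)
$s{\left(x \right)} = 5 + x$
$s{\left(6 \right)} j{\left(0 \right)} = \left(5 + 6\right) 0 \left(-5 + 0\right) = 11 \cdot 0 \left(-5\right) = 11 \cdot 0 = 0$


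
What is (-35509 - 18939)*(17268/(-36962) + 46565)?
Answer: -46855723564688/18481 ≈ -2.5353e+9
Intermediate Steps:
(-35509 - 18939)*(17268/(-36962) + 46565) = -54448*(17268*(-1/36962) + 46565) = -54448*(-8634/18481 + 46565) = -54448*860559131/18481 = -46855723564688/18481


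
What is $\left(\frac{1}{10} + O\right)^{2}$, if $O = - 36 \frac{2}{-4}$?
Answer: $\frac{32761}{100} \approx 327.61$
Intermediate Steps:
$O = 18$ ($O = - 36 \cdot 2 \left(- \frac{1}{4}\right) = \left(-36\right) \left(- \frac{1}{2}\right) = 18$)
$\left(\frac{1}{10} + O\right)^{2} = \left(\frac{1}{10} + 18\right)^{2} = \left(\frac{181}{10}\right)^{2} = \frac{32761}{100}$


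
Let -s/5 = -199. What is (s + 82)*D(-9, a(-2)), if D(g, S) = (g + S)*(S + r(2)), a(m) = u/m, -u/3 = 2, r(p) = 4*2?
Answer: -71082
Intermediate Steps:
r(p) = 8
u = -6 (u = -3*2 = -6)
a(m) = -6/m
s = 995 (s = -5*(-199) = 995)
D(g, S) = (8 + S)*(S + g) (D(g, S) = (g + S)*(S + 8) = (S + g)*(8 + S) = (8 + S)*(S + g))
(s + 82)*D(-9, a(-2)) = (995 + 82)*((-6/(-2))² + 8*(-6/(-2)) + 8*(-9) - 6/(-2)*(-9)) = 1077*((-6*(-½))² + 8*(-6*(-½)) - 72 - 6*(-½)*(-9)) = 1077*(3² + 8*3 - 72 + 3*(-9)) = 1077*(9 + 24 - 72 - 27) = 1077*(-66) = -71082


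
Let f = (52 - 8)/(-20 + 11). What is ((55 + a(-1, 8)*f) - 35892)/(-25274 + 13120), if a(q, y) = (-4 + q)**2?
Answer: 323633/109386 ≈ 2.9586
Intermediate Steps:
f = -44/9 (f = 44/(-9) = 44*(-1/9) = -44/9 ≈ -4.8889)
((55 + a(-1, 8)*f) - 35892)/(-25274 + 13120) = ((55 + (-4 - 1)**2*(-44/9)) - 35892)/(-25274 + 13120) = ((55 + (-5)**2*(-44/9)) - 35892)/(-12154) = ((55 + 25*(-44/9)) - 35892)*(-1/12154) = ((55 - 1100/9) - 35892)*(-1/12154) = (-605/9 - 35892)*(-1/12154) = -323633/9*(-1/12154) = 323633/109386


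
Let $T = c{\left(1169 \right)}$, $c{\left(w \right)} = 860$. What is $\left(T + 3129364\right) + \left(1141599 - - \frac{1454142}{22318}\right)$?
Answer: $\frac{47669999928}{11159} \approx 4.2719 \cdot 10^{6}$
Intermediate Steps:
$T = 860$
$\left(T + 3129364\right) + \left(1141599 - - \frac{1454142}{22318}\right) = \left(860 + 3129364\right) + \left(1141599 - - \frac{1454142}{22318}\right) = 3130224 + \left(1141599 - \left(-1454142\right) \frac{1}{22318}\right) = 3130224 + \left(1141599 - - \frac{727071}{11159}\right) = 3130224 + \left(1141599 + \frac{727071}{11159}\right) = 3130224 + \frac{12739830312}{11159} = \frac{47669999928}{11159}$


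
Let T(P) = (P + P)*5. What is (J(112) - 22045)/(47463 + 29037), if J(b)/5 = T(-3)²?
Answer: -3509/15300 ≈ -0.22935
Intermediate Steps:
T(P) = 10*P (T(P) = (2*P)*5 = 10*P)
J(b) = 4500 (J(b) = 5*(10*(-3))² = 5*(-30)² = 5*900 = 4500)
(J(112) - 22045)/(47463 + 29037) = (4500 - 22045)/(47463 + 29037) = -17545/76500 = -17545*1/76500 = -3509/15300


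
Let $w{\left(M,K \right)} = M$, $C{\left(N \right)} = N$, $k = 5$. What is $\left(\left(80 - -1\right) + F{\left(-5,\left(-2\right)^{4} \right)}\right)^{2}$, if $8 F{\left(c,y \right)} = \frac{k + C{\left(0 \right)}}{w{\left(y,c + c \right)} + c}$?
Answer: $\frac{50879689}{7744} \approx 6570.2$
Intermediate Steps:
$F{\left(c,y \right)} = \frac{5}{8 \left(c + y\right)}$ ($F{\left(c,y \right)} = \frac{\left(5 + 0\right) \frac{1}{y + c}}{8} = \frac{5 \frac{1}{c + y}}{8} = \frac{5}{8 \left(c + y\right)}$)
$\left(\left(80 - -1\right) + F{\left(-5,\left(-2\right)^{4} \right)}\right)^{2} = \left(\left(80 - -1\right) + \frac{5}{8 \left(-5 + \left(-2\right)^{4}\right)}\right)^{2} = \left(\left(80 + 1\right) + \frac{5}{8 \left(-5 + 16\right)}\right)^{2} = \left(81 + \frac{5}{8 \cdot 11}\right)^{2} = \left(81 + \frac{5}{8} \cdot \frac{1}{11}\right)^{2} = \left(81 + \frac{5}{88}\right)^{2} = \left(\frac{7133}{88}\right)^{2} = \frac{50879689}{7744}$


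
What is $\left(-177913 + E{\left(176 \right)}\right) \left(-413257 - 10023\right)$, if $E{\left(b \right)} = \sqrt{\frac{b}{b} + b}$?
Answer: $75307014640 - 423280 \sqrt{177} \approx 7.5301 \cdot 10^{10}$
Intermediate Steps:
$E{\left(b \right)} = \sqrt{1 + b}$
$\left(-177913 + E{\left(176 \right)}\right) \left(-413257 - 10023\right) = \left(-177913 + \sqrt{1 + 176}\right) \left(-413257 - 10023\right) = \left(-177913 + \sqrt{177}\right) \left(-423280\right) = 75307014640 - 423280 \sqrt{177}$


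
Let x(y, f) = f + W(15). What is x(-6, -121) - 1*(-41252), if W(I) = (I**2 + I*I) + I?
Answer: 41596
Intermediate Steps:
W(I) = I + 2*I**2 (W(I) = (I**2 + I**2) + I = 2*I**2 + I = I + 2*I**2)
x(y, f) = 465 + f (x(y, f) = f + 15*(1 + 2*15) = f + 15*(1 + 30) = f + 15*31 = f + 465 = 465 + f)
x(-6, -121) - 1*(-41252) = (465 - 121) - 1*(-41252) = 344 + 41252 = 41596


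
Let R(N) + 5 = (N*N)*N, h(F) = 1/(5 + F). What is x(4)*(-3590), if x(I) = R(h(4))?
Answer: 13081960/729 ≈ 17945.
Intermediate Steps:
R(N) = -5 + N³ (R(N) = -5 + (N*N)*N = -5 + N²*N = -5 + N³)
x(I) = -3644/729 (x(I) = -5 + (1/(5 + 4))³ = -5 + (1/9)³ = -5 + (⅑)³ = -5 + 1/729 = -3644/729)
x(4)*(-3590) = -3644/729*(-3590) = 13081960/729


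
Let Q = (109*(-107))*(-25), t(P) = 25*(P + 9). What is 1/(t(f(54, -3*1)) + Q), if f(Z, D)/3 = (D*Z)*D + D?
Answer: 1/328025 ≈ 3.0485e-6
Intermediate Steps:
f(Z, D) = 3*D + 3*Z*D² (f(Z, D) = 3*((D*Z)*D + D) = 3*(Z*D² + D) = 3*(D + Z*D²) = 3*D + 3*Z*D²)
t(P) = 225 + 25*P (t(P) = 25*(9 + P) = 225 + 25*P)
Q = 291575 (Q = -11663*(-25) = 291575)
1/(t(f(54, -3*1)) + Q) = 1/((225 + 25*(3*(-3*1)*(1 - 3*1*54))) + 291575) = 1/((225 + 25*(3*(-3)*(1 - 3*54))) + 291575) = 1/((225 + 25*(3*(-3)*(1 - 162))) + 291575) = 1/((225 + 25*(3*(-3)*(-161))) + 291575) = 1/((225 + 25*1449) + 291575) = 1/((225 + 36225) + 291575) = 1/(36450 + 291575) = 1/328025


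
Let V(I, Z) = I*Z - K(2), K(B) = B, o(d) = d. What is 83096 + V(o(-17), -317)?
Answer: 88483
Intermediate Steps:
V(I, Z) = -2 + I*Z (V(I, Z) = I*Z - 1*2 = I*Z - 2 = -2 + I*Z)
83096 + V(o(-17), -317) = 83096 + (-2 - 17*(-317)) = 83096 + (-2 + 5389) = 83096 + 5387 = 88483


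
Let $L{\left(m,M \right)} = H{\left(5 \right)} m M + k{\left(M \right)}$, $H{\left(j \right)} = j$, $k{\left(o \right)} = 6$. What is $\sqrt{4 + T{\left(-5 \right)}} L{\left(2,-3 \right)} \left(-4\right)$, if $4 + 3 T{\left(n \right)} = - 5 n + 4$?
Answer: $32 \sqrt{111} \approx 337.14$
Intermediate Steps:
$T{\left(n \right)} = - \frac{5 n}{3}$ ($T{\left(n \right)} = - \frac{4}{3} + \frac{- 5 n + 4}{3} = - \frac{4}{3} + \frac{4 - 5 n}{3} = - \frac{4}{3} - \left(- \frac{4}{3} + \frac{5 n}{3}\right) = - \frac{5 n}{3}$)
$L{\left(m,M \right)} = 6 + 5 M m$ ($L{\left(m,M \right)} = 5 m M + 6 = 5 M m + 6 = 6 + 5 M m$)
$\sqrt{4 + T{\left(-5 \right)}} L{\left(2,-3 \right)} \left(-4\right) = \sqrt{4 - - \frac{25}{3}} \left(6 + 5 \left(-3\right) 2\right) \left(-4\right) = \sqrt{4 + \frac{25}{3}} \left(6 - 30\right) \left(-4\right) = \sqrt{\frac{37}{3}} \left(-24\right) \left(-4\right) = \frac{\sqrt{111}}{3} \left(-24\right) \left(-4\right) = - 8 \sqrt{111} \left(-4\right) = 32 \sqrt{111}$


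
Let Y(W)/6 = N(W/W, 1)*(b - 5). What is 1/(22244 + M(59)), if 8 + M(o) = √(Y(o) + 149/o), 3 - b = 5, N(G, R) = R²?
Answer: 77172/1715996729 - I*√137411/29171944393 ≈ 4.4972e-5 - 1.2707e-8*I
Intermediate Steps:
b = -2 (b = 3 - 1*5 = 3 - 5 = -2)
Y(W) = -42 (Y(W) = 6*(1²*(-2 - 5)) = 6*(1*(-7)) = 6*(-7) = -42)
M(o) = -8 + √(-42 + 149/o)
1/(22244 + M(59)) = 1/(22244 + (-8 + √(-42 + 149/59))) = 1/(22244 + (-8 + √(-2329/59))) = 1/(22244 + (-8 + I*√137411/59)) = 1/(22236 + I*√137411/59)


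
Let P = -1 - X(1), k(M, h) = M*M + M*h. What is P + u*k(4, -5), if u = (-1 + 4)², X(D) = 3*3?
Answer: -46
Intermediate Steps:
k(M, h) = M² + M*h
X(D) = 9
u = 9 (u = 3² = 9)
P = -10 (P = -1 - 1*9 = -1 - 9 = -10)
P + u*k(4, -5) = -10 + 9*(4*(4 - 5)) = -10 + 9*(4*(-1)) = -10 + 9*(-4) = -10 - 36 = -46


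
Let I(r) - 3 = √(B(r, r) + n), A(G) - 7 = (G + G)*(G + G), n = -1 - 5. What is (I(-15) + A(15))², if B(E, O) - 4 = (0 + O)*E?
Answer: (910 + √223)² ≈ 8.5550e+5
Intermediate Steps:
n = -6
A(G) = 7 + 4*G² (A(G) = 7 + (G + G)*(G + G) = 7 + (2*G)*(2*G) = 7 + 4*G²)
B(E, O) = 4 + E*O (B(E, O) = 4 + (0 + O)*E = 4 + O*E = 4 + E*O)
I(r) = 3 + √(-2 + r²) (I(r) = 3 + √((4 + r*r) - 6) = 3 + √((4 + r²) - 6) = 3 + √(-2 + r²))
(I(-15) + A(15))² = ((3 + √(-2 + (-15)²)) + (7 + 4*15²))² = ((3 + √(-2 + 225)) + (7 + 4*225))² = ((3 + √223) + (7 + 900))² = ((3 + √223) + 907)² = (910 + √223)²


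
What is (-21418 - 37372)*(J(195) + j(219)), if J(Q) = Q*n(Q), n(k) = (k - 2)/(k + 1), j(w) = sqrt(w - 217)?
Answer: -1106280825/98 - 58790*sqrt(2) ≈ -1.1372e+7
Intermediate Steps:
j(w) = sqrt(-217 + w)
n(k) = (-2 + k)/(1 + k)
J(Q) = Q*(-2 + Q)/(1 + Q) (J(Q) = Q*((-2 + Q)/(1 + Q)) = Q*(-2 + Q)/(1 + Q))
(-21418 - 37372)*(J(195) + j(219)) = (-21418 - 37372)*(195*(-2 + 195)/(1 + 195) + sqrt(-217 + 219)) = -58790*(195*193/196 + sqrt(2)) = -58790*(195*(1/196)*193 + sqrt(2)) = -58790*(37635/196 + sqrt(2)) = -1106280825/98 - 58790*sqrt(2)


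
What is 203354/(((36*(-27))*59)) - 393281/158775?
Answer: -9140235023/1517571450 ≈ -6.0229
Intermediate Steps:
203354/(((36*(-27))*59)) - 393281/158775 = 203354/((-972*59)) - 393281*1/158775 = 203354/(-57348) - 393281/158775 = 203354*(-1/57348) - 393281/158775 = -101677/28674 - 393281/158775 = -9140235023/1517571450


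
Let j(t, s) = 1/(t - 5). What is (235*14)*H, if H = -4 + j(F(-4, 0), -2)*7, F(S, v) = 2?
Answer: -62510/3 ≈ -20837.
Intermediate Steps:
j(t, s) = 1/(-5 + t)
H = -19/3 (H = -4 + 7/(-5 + 2) = -4 + 7/(-3) = -4 - ⅓*7 = -4 - 7/3 = -19/3 ≈ -6.3333)
(235*14)*H = (235*14)*(-19/3) = 3290*(-19/3) = -62510/3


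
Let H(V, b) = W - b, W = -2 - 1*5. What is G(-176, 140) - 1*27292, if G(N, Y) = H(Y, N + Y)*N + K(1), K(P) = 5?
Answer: -32391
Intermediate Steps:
W = -7 (W = -2 - 5 = -7)
H(V, b) = -7 - b
G(N, Y) = 5 + N*(-7 - N - Y) (G(N, Y) = (-7 - (N + Y))*N + 5 = (-7 + (-N - Y))*N + 5 = (-7 - N - Y)*N + 5 = N*(-7 - N - Y) + 5 = 5 + N*(-7 - N - Y))
G(-176, 140) - 1*27292 = (5 - 1*(-176)*(7 - 176 + 140)) - 1*27292 = (5 - 1*(-176)*(-29)) - 27292 = (5 - 5104) - 27292 = -5099 - 27292 = -32391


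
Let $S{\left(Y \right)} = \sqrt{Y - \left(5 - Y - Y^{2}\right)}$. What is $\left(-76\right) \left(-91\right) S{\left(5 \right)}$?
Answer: $6916 \sqrt{30} \approx 37881.0$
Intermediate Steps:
$S{\left(Y \right)} = \sqrt{-5 + Y^{2} + 2 Y}$ ($S{\left(Y \right)} = \sqrt{Y - \left(5 - Y - Y^{2}\right)} = \sqrt{Y + \left(-5 + Y + Y^{2}\right)} = \sqrt{-5 + Y^{2} + 2 Y}$)
$\left(-76\right) \left(-91\right) S{\left(5 \right)} = \left(-76\right) \left(-91\right) \sqrt{-5 + 5^{2} + 2 \cdot 5} = 6916 \sqrt{-5 + 25 + 10} = 6916 \sqrt{30}$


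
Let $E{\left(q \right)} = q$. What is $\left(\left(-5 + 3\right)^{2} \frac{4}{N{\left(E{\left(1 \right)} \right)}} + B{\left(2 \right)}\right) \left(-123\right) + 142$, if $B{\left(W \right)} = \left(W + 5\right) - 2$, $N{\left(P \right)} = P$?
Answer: $-2441$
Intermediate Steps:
$B{\left(W \right)} = 3 + W$ ($B{\left(W \right)} = \left(5 + W\right) - 2 = 3 + W$)
$\left(\left(-5 + 3\right)^{2} \frac{4}{N{\left(E{\left(1 \right)} \right)}} + B{\left(2 \right)}\right) \left(-123\right) + 142 = \left(\left(-5 + 3\right)^{2} \cdot \frac{4}{1} + \left(3 + 2\right)\right) \left(-123\right) + 142 = \left(\left(-2\right)^{2} \cdot 4 \cdot 1 + 5\right) \left(-123\right) + 142 = \left(4 \cdot 4 + 5\right) \left(-123\right) + 142 = \left(16 + 5\right) \left(-123\right) + 142 = 21 \left(-123\right) + 142 = -2583 + 142 = -2441$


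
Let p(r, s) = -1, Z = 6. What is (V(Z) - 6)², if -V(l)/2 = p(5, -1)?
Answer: 16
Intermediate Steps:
V(l) = 2 (V(l) = -2*(-1) = 2)
(V(Z) - 6)² = (2 - 6)² = (-4)² = 16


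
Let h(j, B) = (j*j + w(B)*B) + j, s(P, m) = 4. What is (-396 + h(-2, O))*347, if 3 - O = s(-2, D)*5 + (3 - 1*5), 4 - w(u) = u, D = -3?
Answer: -235613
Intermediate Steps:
w(u) = 4 - u
O = -15 (O = 3 - (4*5 + (3 - 1*5)) = 3 - (20 + (3 - 5)) = 3 - (20 - 2) = 3 - 1*18 = 3 - 18 = -15)
h(j, B) = j + j² + B*(4 - B) (h(j, B) = (j*j + (4 - B)*B) + j = (j² + B*(4 - B)) + j = j + j² + B*(4 - B))
(-396 + h(-2, O))*347 = (-396 + (-2 + (-2)² - 1*(-15)*(-4 - 15)))*347 = (-396 + (-2 + 4 - 1*(-15)*(-19)))*347 = (-396 + (-2 + 4 - 285))*347 = (-396 - 283)*347 = -679*347 = -235613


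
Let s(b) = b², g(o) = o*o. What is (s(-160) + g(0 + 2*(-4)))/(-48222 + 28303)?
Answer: -25664/19919 ≈ -1.2884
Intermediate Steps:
g(o) = o²
(s(-160) + g(0 + 2*(-4)))/(-48222 + 28303) = ((-160)² + (0 + 2*(-4))²)/(-48222 + 28303) = (25600 + (0 - 8)²)/(-19919) = (25600 + (-8)²)*(-1/19919) = (25600 + 64)*(-1/19919) = 25664*(-1/19919) = -25664/19919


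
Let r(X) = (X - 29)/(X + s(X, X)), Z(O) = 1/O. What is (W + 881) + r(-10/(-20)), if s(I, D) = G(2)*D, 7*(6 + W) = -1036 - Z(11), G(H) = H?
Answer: 54515/77 ≈ 707.99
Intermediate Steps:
W = -11859/77 (W = -6 + (-1036 - 1/11)/7 = -6 + (⅐)*(-11397/11) = -6 - 11397/77 = -11859/77 ≈ -154.01)
s(I, D) = 2*D
r(X) = (-29 + X)/(3*X) (r(X) = (X - 29)/(X + 2*X) = (-29 + X)/((3*X)) = (-29 + X)*(1/(3*X)) = (-29 + X)/(3*X))
(W + 881) + r(-10/(-20)) = (-11859/77 + 881) + (-29 - 10/(-20))/(3*((-10/(-20)))) = 55978/77 + (-29 - 10*(-1/20))/(3*((-10*(-1/20)))) = 55978/77 + (-29 + ½)/(3*(½)) = 55978/77 + (⅓)*2*(-57/2) = 55978/77 - 19 = 54515/77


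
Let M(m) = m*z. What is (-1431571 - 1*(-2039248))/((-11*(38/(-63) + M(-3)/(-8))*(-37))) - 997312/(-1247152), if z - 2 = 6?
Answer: 2987926482221/4790388779 ≈ 623.73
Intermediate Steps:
z = 8 (z = 2 + 6 = 8)
M(m) = 8*m (M(m) = m*8 = 8*m)
(-1431571 - 1*(-2039248))/((-11*(38/(-63) + M(-3)/(-8))*(-37))) - 997312/(-1247152) = (-1431571 - 1*(-2039248))/((-11*(38/(-63) + (8*(-3))/(-8))*(-37))) - 997312/(-1247152) = (-1431571 + 2039248)/((-11*(38*(-1/63) - 24*(-1/8))*(-37))) - 997312*(-1/1247152) = 607677/((-11*(-38/63 + 3)*(-37))) + 62332/77947 = 607677/((-11*151/63*(-37))) + 62332/77947 = 607677/((-1661/63*(-37))) + 62332/77947 = 607677/(61457/63) + 62332/77947 = 607677*(63/61457) + 62332/77947 = 38283651/61457 + 62332/77947 = 2987926482221/4790388779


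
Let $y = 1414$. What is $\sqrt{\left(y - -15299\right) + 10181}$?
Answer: $\sqrt{26894} \approx 163.99$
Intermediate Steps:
$\sqrt{\left(y - -15299\right) + 10181} = \sqrt{\left(1414 - -15299\right) + 10181} = \sqrt{\left(1414 + 15299\right) + 10181} = \sqrt{16713 + 10181} = \sqrt{26894}$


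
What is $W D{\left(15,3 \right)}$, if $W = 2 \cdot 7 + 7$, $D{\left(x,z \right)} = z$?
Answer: $63$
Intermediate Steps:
$W = 21$ ($W = 14 + 7 = 21$)
$W D{\left(15,3 \right)} = 21 \cdot 3 = 63$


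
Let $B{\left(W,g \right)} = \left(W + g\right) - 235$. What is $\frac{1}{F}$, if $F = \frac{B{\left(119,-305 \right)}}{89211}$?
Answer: $- \frac{89211}{421} \approx -211.9$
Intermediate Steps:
$B{\left(W,g \right)} = -235 + W + g$
$F = - \frac{421}{89211}$ ($F = \frac{-235 + 119 - 305}{89211} = \left(-421\right) \frac{1}{89211} = - \frac{421}{89211} \approx -0.0047191$)
$\frac{1}{F} = \frac{1}{- \frac{421}{89211}} = - \frac{89211}{421}$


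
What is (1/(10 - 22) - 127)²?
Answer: 2325625/144 ≈ 16150.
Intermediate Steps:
(1/(10 - 22) - 127)² = (1/(-12) - 127)² = (-1/12*1 - 127)² = (-1/12 - 127)² = (-1525/12)² = 2325625/144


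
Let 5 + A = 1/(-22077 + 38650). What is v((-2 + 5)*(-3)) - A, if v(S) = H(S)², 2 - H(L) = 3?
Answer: 99437/16573 ≈ 5.9999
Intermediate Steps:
H(L) = -1 (H(L) = 2 - 1*3 = 2 - 3 = -1)
v(S) = 1 (v(S) = (-1)² = 1)
A = -82864/16573 (A = -5 + 1/(-22077 + 38650) = -5 + 1/16573 = -82864/16573 ≈ -4.9999)
v((-2 + 5)*(-3)) - A = 1 - 1*(-82864/16573) = 1 + 82864/16573 = 99437/16573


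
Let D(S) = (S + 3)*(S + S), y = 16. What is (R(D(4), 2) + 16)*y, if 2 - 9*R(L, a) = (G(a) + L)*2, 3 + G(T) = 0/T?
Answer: 640/9 ≈ 71.111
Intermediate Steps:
G(T) = -3 (G(T) = -3 + 0/T = -3 + 0 = -3)
D(S) = 2*S*(3 + S) (D(S) = (3 + S)*(2*S) = 2*S*(3 + S))
R(L, a) = 8/9 - 2*L/9 (R(L, a) = 2/9 - (-3 + L)*2/9 = 2/9 - (-6 + 2*L)/9 = 2/9 + (2/3 - 2*L/9) = 8/9 - 2*L/9)
(R(D(4), 2) + 16)*y = ((8/9 - 4*4*(3 + 4)/9) + 16)*16 = ((8/9 - 4*4*7/9) + 16)*16 = ((8/9 - 2/9*56) + 16)*16 = ((8/9 - 112/9) + 16)*16 = (-104/9 + 16)*16 = (40/9)*16 = 640/9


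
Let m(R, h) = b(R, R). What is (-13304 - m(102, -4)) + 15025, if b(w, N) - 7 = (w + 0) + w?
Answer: 1510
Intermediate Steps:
b(w, N) = 7 + 2*w (b(w, N) = 7 + ((w + 0) + w) = 7 + (w + w) = 7 + 2*w)
m(R, h) = 7 + 2*R
(-13304 - m(102, -4)) + 15025 = (-13304 - (7 + 2*102)) + 15025 = (-13304 - (7 + 204)) + 15025 = (-13304 - 1*211) + 15025 = (-13304 - 211) + 15025 = -13515 + 15025 = 1510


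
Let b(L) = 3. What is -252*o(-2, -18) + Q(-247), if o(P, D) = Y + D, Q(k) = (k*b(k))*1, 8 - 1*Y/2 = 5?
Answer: 2283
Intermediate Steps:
Y = 6 (Y = 16 - 2*5 = 16 - 10 = 6)
Q(k) = 3*k (Q(k) = (k*3)*1 = (3*k)*1 = 3*k)
o(P, D) = 6 + D
-252*o(-2, -18) + Q(-247) = -252*(6 - 18) + 3*(-247) = -252*(-12) - 741 = 3024 - 741 = 2283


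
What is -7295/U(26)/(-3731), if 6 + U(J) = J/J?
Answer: -1459/3731 ≈ -0.39105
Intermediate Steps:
U(J) = -5 (U(J) = -6 + J/J = -6 + 1 = -5)
-7295/U(26)/(-3731) = -7295/(-5)/(-3731) = -7295*(-⅕)*(-1/3731) = 1459*(-1/3731) = -1459/3731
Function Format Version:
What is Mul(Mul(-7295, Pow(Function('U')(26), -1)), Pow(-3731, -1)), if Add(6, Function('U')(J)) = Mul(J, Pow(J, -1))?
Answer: Rational(-1459, 3731) ≈ -0.39105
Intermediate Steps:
Function('U')(J) = -5 (Function('U')(J) = Add(-6, Mul(J, Pow(J, -1))) = Add(-6, 1) = -5)
Mul(Mul(-7295, Pow(Function('U')(26), -1)), Pow(-3731, -1)) = Mul(Mul(-7295, Pow(-5, -1)), Pow(-3731, -1)) = Mul(Mul(-7295, Rational(-1, 5)), Rational(-1, 3731)) = Mul(1459, Rational(-1, 3731)) = Rational(-1459, 3731)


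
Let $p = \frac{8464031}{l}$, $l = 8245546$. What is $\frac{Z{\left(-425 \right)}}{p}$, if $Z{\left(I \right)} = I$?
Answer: $- \frac{3504357050}{8464031} \approx -414.03$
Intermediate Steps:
$p = \frac{8464031}{8245546} \approx 1.0265$
$\frac{Z{\left(-425 \right)}}{p} = - \frac{425}{\frac{8464031}{8245546}} = \left(-425\right) \frac{8245546}{8464031} = - \frac{3504357050}{8464031}$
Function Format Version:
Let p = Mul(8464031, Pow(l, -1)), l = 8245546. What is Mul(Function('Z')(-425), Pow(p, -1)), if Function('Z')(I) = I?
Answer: Rational(-3504357050, 8464031) ≈ -414.03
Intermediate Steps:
p = Rational(8464031, 8245546) (p = Mul(8464031, Pow(8245546, -1)) = Mul(8464031, Rational(1, 8245546)) = Rational(8464031, 8245546) ≈ 1.0265)
Mul(Function('Z')(-425), Pow(p, -1)) = Mul(-425, Pow(Rational(8464031, 8245546), -1)) = Mul(-425, Rational(8245546, 8464031)) = Rational(-3504357050, 8464031)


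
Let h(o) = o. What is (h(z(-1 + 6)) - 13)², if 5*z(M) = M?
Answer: 144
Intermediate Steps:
z(M) = M/5
(h(z(-1 + 6)) - 13)² = ((-1 + 6)/5 - 13)² = ((⅕)*5 - 13)² = (1 - 13)² = (-12)² = 144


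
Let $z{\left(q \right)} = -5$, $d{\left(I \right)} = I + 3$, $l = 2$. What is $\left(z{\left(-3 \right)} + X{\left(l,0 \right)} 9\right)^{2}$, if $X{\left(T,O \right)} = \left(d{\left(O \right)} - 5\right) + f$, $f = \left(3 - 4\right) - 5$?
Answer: $5929$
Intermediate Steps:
$f = -6$ ($f = -1 - 5 = -6$)
$d{\left(I \right)} = 3 + I$
$X{\left(T,O \right)} = -8 + O$ ($X{\left(T,O \right)} = \left(\left(3 + O\right) - 5\right) - 6 = \left(-2 + O\right) - 6 = -8 + O$)
$\left(z{\left(-3 \right)} + X{\left(l,0 \right)} 9\right)^{2} = \left(-5 + \left(-8 + 0\right) 9\right)^{2} = \left(-5 - 72\right)^{2} = \left(-77\right)^{2} = 5929$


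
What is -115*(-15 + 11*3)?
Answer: -2070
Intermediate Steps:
-115*(-15 + 11*3) = -115*(-15 + 33) = -115*18 = -2070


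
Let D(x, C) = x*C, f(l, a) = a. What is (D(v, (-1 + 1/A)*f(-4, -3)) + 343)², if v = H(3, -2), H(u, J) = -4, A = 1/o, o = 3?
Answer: 134689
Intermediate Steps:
A = ⅓ (A = 1/3 = ⅓ ≈ 0.33333)
v = -4
D(x, C) = C*x
(D(v, (-1 + 1/A)*f(-4, -3)) + 343)² = (((-1 + 1/(⅓))*(-3))*(-4) + 343)² = (((-1 + 3)*(-3))*(-4) + 343)² = ((2*(-3))*(-4) + 343)² = (-6*(-4) + 343)² = (24 + 343)² = 367² = 134689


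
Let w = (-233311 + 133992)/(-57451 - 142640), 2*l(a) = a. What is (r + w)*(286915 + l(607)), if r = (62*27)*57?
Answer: 3655790281336003/133394 ≈ 2.7406e+10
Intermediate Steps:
l(a) = a/2
r = 95418 (r = 1674*57 = 95418)
w = 99319/200091 (w = -99319/(-200091) = -99319*(-1/200091) = 99319/200091 ≈ 0.49637)
(r + w)*(286915 + l(607)) = (95418 + 99319/200091)*(286915 + (1/2)*607) = 19092382357*(286915 + 607/2)/200091 = (19092382357/200091)*(574437/2) = 3655790281336003/133394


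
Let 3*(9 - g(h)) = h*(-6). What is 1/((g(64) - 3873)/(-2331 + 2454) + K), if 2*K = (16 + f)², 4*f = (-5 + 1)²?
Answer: 123/20864 ≈ 0.0058953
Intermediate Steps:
g(h) = 9 + 2*h (g(h) = 9 - h*(-6)/3 = 9 - (-2)*h = 9 + 2*h)
f = 4 (f = (-5 + 1)²/4 = (¼)*(-4)² = (¼)*16 = 4)
K = 200 (K = (16 + 4)²/2 = (½)*20² = (½)*400 = 200)
1/((g(64) - 3873)/(-2331 + 2454) + K) = 1/(((9 + 2*64) - 3873)/(-2331 + 2454) + 200) = 1/(((9 + 128) - 3873)/123 + 200) = 1/((137 - 3873)*(1/123) + 200) = 1/(-3736*1/123 + 200) = 1/(-3736/123 + 200) = 1/(20864/123) = 123/20864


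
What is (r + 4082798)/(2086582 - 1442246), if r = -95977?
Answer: 3986821/644336 ≈ 6.1875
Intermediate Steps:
(r + 4082798)/(2086582 - 1442246) = (-95977 + 4082798)/(2086582 - 1442246) = 3986821/644336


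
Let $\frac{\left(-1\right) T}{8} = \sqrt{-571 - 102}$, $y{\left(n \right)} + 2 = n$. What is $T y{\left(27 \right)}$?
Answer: $- 200 i \sqrt{673} \approx - 5188.4 i$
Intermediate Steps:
$y{\left(n \right)} = -2 + n$
$T = - 8 i \sqrt{673}$ ($T = - 8 \sqrt{-571 - 102} = - 8 \sqrt{-673} = - 8 i \sqrt{673} \approx - 207.54 i$)
$T y{\left(27 \right)} = - 8 i \sqrt{673} \left(-2 + 27\right) = - 8 i \sqrt{673} \cdot 25 = - 200 i \sqrt{673}$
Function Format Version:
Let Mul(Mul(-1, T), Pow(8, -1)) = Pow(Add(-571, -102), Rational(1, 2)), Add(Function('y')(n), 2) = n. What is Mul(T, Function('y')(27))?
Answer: Mul(-200, I, Pow(673, Rational(1, 2))) ≈ Mul(-5188.4, I)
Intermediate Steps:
Function('y')(n) = Add(-2, n)
T = Mul(-8, I, Pow(673, Rational(1, 2))) (T = Mul(-8, Pow(Add(-571, -102), Rational(1, 2))) = Mul(-8, Pow(-673, Rational(1, 2))) = Mul(-8, Mul(I, Pow(673, Rational(1, 2)))) = Mul(-8, I, Pow(673, Rational(1, 2))) ≈ Mul(-207.54, I))
Mul(T, Function('y')(27)) = Mul(Mul(-8, I, Pow(673, Rational(1, 2))), Add(-2, 27)) = Mul(Mul(-8, I, Pow(673, Rational(1, 2))), 25) = Mul(-200, I, Pow(673, Rational(1, 2)))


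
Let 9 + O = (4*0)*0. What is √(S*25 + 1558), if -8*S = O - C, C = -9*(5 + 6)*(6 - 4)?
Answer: √15478/4 ≈ 31.103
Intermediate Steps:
O = -9 (O = -9 + (4*0)*0 = -9 + 0*0 = -9 + 0 = -9)
C = -198 (C = -99*2 = -9*22 = -198)
S = -189/8 (S = -(-9 - 1*(-198))/8 = -(-9 + 198)/8 = -⅛*189 = -189/8 ≈ -23.625)
√(S*25 + 1558) = √(-189/8*25 + 1558) = √(-4725/8 + 1558) = √(7739/8) = √15478/4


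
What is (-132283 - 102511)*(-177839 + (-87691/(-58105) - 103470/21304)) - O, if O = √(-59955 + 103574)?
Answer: 12922211501612815451/309467230 - √43619 ≈ 4.1756e+10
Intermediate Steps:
O = √43619 ≈ 208.85
(-132283 - 102511)*(-177839 + (-87691/(-58105) - 103470/21304)) - O = (-132283 - 102511)*(-177839 + (-87691/(-58105) - 103470/21304)) - √43619 = -234794*(-177839 + (-87691*(-1/58105) - 103470*1/21304)) - √43619 = -234794*(-177839 + (87691/58105 - 51735/10652)) - √43619 = -234794*(-177839 - 2071977643/618934460) - √43619 = -234794*(-110072757409583/618934460) - √43619 = 12922211501612815451/309467230 - √43619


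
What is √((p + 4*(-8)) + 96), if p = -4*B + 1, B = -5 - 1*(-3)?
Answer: √73 ≈ 8.5440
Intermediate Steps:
B = -2 (B = -5 + 3 = -2)
p = 9 (p = -4*(-2) + 1 = 8 + 1 = 9)
√((p + 4*(-8)) + 96) = √((9 + 4*(-8)) + 96) = √((9 - 32) + 96) = √(-23 + 96) = √73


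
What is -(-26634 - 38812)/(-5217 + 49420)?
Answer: 65446/44203 ≈ 1.4806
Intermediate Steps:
-(-26634 - 38812)/(-5217 + 49420) = -(-65446)/44203 = -1*(-65446/44203) = 65446/44203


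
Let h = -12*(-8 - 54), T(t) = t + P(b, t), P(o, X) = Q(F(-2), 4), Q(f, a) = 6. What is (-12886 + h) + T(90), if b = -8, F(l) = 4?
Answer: -12046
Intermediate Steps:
P(o, X) = 6
T(t) = 6 + t (T(t) = t + 6 = 6 + t)
h = 744 (h = -12*(-62) = 744)
(-12886 + h) + T(90) = (-12886 + 744) + (6 + 90) = -12142 + 96 = -12046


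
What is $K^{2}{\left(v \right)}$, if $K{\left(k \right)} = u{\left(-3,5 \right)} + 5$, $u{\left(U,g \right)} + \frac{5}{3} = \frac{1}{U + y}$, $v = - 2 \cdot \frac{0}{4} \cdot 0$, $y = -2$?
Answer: $\frac{2209}{225} \approx 9.8178$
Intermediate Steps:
$v = 0$ ($v = - 2 \cdot 0 \cdot \frac{1}{4} \cdot 0 = \left(-2\right) 0 \cdot 0 = 0 \cdot 0 = 0$)
$u{\left(U,g \right)} = - \frac{5}{3} + \frac{1}{-2 + U}$ ($u{\left(U,g \right)} = - \frac{5}{3} + \frac{1}{U - 2} = - \frac{5}{3} + \frac{1}{-2 + U}$)
$K{\left(k \right)} = \frac{47}{15}$ ($K{\left(k \right)} = \frac{13 - -15}{3 \left(-2 - 3\right)} + 5 = \frac{13 + 15}{3 \left(-5\right)} + 5 = \frac{1}{3} \left(- \frac{1}{5}\right) 28 + 5 = - \frac{28}{15} + 5 = \frac{47}{15}$)
$K^{2}{\left(v \right)} = \left(\frac{47}{15}\right)^{2} = \frac{2209}{225}$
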